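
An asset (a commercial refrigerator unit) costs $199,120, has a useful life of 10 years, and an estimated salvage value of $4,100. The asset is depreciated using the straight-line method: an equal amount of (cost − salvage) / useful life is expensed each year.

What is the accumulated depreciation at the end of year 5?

Depreciable base = $199,120 − $4,100 = $195,020.
Annual expense = $195,020 / 10 = $19,502.
End of year 1: book value $179,618.
End of year 2: book value $160,116.
End of year 3: book value $140,614.
End of year 4: book value $121,112.
End of year 5: book value $101,610.
Accumulated through year 5 = $199,120 − $101,610 = $97,510.

$97,510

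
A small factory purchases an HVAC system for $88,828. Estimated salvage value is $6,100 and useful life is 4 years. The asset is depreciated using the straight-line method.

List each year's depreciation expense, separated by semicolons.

$20,682; $20,682; $20,682; $20,682

Depreciable base = $88,828 − $6,100 = $82,728.
Annual expense = $82,728 / 4 = $20,682.
End of year 1: book value $68,146.
End of year 2: book value $47,464.
End of year 3: book value $26,782.
End of year 4: book value $6,100.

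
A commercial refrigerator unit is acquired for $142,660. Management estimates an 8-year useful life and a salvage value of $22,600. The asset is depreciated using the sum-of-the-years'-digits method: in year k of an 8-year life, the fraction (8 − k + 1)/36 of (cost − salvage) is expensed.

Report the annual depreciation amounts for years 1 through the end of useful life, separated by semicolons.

Depreciable base = $142,660 − $22,600 = $120,060.
Sum of the years' digits = 8+7+6+5+4+3+2+1 = 36.
Year 1: $120,060 × 8/36 = $26,680. Book value $115,980.
Year 2: $120,060 × 7/36 = $23,345. Book value $92,635.
Year 3: $120,060 × 6/36 = $20,010. Book value $72,625.
Year 4: $120,060 × 5/36 = $16,675. Book value $55,950.
Year 5: $120,060 × 4/36 = $13,340. Book value $42,610.
Year 6: $120,060 × 3/36 = $10,005. Book value $32,605.
Year 7: $120,060 × 2/36 = $6,670. Book value $25,935.
Year 8: $120,060 × 1/36 = $3,335. Book value $22,600.

$26,680; $23,345; $20,010; $16,675; $13,340; $10,005; $6,670; $3,335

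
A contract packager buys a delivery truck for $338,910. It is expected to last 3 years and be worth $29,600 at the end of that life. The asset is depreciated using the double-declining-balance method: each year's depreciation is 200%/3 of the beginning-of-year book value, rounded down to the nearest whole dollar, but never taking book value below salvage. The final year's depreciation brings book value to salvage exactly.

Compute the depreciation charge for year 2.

$75,313

Depreciable base = $338,910 − $29,600 = $309,310.
Year 1: ⌊$338,910 × 200%/3⌋ = $225,940. Book value $112,970.
Year 2: ⌊$112,970 × 200%/3⌋ = $75,313. Book value $37,657.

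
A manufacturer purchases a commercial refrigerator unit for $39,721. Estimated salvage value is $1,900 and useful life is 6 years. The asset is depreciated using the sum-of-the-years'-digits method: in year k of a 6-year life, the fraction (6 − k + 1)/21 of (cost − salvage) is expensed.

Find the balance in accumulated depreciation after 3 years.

$27,015

Depreciable base = $39,721 − $1,900 = $37,821.
Sum of the years' digits = 6+5+4+3+2+1 = 21.
Year 1: $37,821 × 6/21 = $10,806. Book value $28,915.
Year 2: $37,821 × 5/21 = $9,005. Book value $19,910.
Year 3: $37,821 × 4/21 = $7,204. Book value $12,706.
Accumulated through year 3 = $39,721 − $12,706 = $27,015.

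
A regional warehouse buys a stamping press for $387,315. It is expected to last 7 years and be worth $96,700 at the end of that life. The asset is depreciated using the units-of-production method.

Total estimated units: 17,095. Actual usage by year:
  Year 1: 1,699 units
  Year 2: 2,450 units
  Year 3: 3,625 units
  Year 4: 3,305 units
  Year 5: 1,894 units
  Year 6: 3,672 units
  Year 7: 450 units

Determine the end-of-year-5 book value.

$166,774

Depreciable base = $387,315 − $96,700 = $290,615.
Rate = $290,615 / 17,095 units = $17 per unit.
Year 1: 1,699 × $17 = $28,883. Book value $358,432.
Year 2: 2,450 × $17 = $41,650. Book value $316,782.
Year 3: 3,625 × $17 = $61,625. Book value $255,157.
Year 4: 3,305 × $17 = $56,185. Book value $198,972.
Year 5: 1,894 × $17 = $32,198. Book value $166,774.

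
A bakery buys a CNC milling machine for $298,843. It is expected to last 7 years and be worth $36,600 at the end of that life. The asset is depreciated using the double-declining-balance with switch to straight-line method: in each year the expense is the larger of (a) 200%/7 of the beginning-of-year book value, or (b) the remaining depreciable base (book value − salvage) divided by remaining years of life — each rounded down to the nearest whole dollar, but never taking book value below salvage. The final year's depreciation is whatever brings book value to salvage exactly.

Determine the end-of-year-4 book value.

$77,793

Depreciable base = $298,843 − $36,600 = $262,243.
Year 1: DB = ⌊$298,843 × 200%/7⌋ = $85,383; SL = ⌊$262,243/7⌋ = $37,463 → take DB $85,383. Book value $213,460.
Year 2: DB = ⌊$213,460 × 200%/7⌋ = $60,988; SL = ⌊$176,860/6⌋ = $29,476 → take DB $60,988. Book value $152,472.
Year 3: DB = ⌊$152,472 × 200%/7⌋ = $43,563; SL = ⌊$115,872/5⌋ = $23,174 → take DB $43,563. Book value $108,909.
Year 4: DB = ⌊$108,909 × 200%/7⌋ = $31,116; SL = ⌊$72,309/4⌋ = $18,077 → take DB $31,116. Book value $77,793.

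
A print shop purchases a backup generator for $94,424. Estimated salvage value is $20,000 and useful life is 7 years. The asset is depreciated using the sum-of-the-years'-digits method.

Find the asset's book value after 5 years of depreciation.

$27,974

Depreciable base = $94,424 − $20,000 = $74,424.
Sum of the years' digits = 7+6+5+4+3+2+1 = 28.
Year 1: $74,424 × 7/28 = $18,606. Book value $75,818.
Year 2: $74,424 × 6/28 = $15,948. Book value $59,870.
Year 3: $74,424 × 5/28 = $13,290. Book value $46,580.
Year 4: $74,424 × 4/28 = $10,632. Book value $35,948.
Year 5: $74,424 × 3/28 = $7,974. Book value $27,974.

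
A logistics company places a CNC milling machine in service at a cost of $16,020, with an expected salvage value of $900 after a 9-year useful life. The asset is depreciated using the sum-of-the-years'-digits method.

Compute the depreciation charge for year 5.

Depreciable base = $16,020 − $900 = $15,120.
Sum of the years' digits = 9+8+7+6+5+4+3+2+1 = 45.
Year 1: $15,120 × 9/45 = $3,024. Book value $12,996.
Year 2: $15,120 × 8/45 = $2,688. Book value $10,308.
Year 3: $15,120 × 7/45 = $2,352. Book value $7,956.
Year 4: $15,120 × 6/45 = $2,016. Book value $5,940.
Year 5: $15,120 × 5/45 = $1,680. Book value $4,260.

$1,680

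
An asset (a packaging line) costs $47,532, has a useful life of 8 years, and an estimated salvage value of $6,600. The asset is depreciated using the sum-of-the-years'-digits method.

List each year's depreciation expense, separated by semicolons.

$9,096; $7,959; $6,822; $5,685; $4,548; $3,411; $2,274; $1,137

Depreciable base = $47,532 − $6,600 = $40,932.
Sum of the years' digits = 8+7+6+5+4+3+2+1 = 36.
Year 1: $40,932 × 8/36 = $9,096. Book value $38,436.
Year 2: $40,932 × 7/36 = $7,959. Book value $30,477.
Year 3: $40,932 × 6/36 = $6,822. Book value $23,655.
Year 4: $40,932 × 5/36 = $5,685. Book value $17,970.
Year 5: $40,932 × 4/36 = $4,548. Book value $13,422.
Year 6: $40,932 × 3/36 = $3,411. Book value $10,011.
Year 7: $40,932 × 2/36 = $2,274. Book value $7,737.
Year 8: $40,932 × 1/36 = $1,137. Book value $6,600.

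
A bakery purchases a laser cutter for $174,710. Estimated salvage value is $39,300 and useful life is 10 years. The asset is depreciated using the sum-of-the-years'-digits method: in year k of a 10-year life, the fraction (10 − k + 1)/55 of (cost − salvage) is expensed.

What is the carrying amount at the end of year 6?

Depreciable base = $174,710 − $39,300 = $135,410.
Sum of the years' digits = 10+9+8+7+6+5+4+3+2+1 = 55.
Year 1: $135,410 × 10/55 = $24,620. Book value $150,090.
Year 2: $135,410 × 9/55 = $22,158. Book value $127,932.
Year 3: $135,410 × 8/55 = $19,696. Book value $108,236.
Year 4: $135,410 × 7/55 = $17,234. Book value $91,002.
Year 5: $135,410 × 6/55 = $14,772. Book value $76,230.
Year 6: $135,410 × 5/55 = $12,310. Book value $63,920.

$63,920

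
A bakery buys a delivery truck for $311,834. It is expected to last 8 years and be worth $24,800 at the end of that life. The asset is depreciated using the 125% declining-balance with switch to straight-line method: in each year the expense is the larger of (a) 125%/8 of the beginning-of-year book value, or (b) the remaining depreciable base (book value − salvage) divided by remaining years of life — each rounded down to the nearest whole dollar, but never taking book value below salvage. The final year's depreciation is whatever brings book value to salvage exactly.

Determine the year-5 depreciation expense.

$32,502

Depreciable base = $311,834 − $24,800 = $287,034.
Year 1: DB = ⌊$311,834 × 125%/8⌋ = $48,724; SL = ⌊$287,034/8⌋ = $35,879 → take DB $48,724. Book value $263,110.
Year 2: DB = ⌊$263,110 × 125%/8⌋ = $41,110; SL = ⌊$238,310/7⌋ = $34,044 → take DB $41,110. Book value $222,000.
Year 3: DB = ⌊$222,000 × 125%/8⌋ = $34,687; SL = ⌊$197,200/6⌋ = $32,866 → take DB $34,687. Book value $187,313.
Year 4: DB = ⌊$187,313 × 125%/8⌋ = $29,267; SL = ⌊$162,513/5⌋ = $32,502 → take SL $32,502. Book value $154,811.
Year 5: DB = ⌊$154,811 × 125%/8⌋ = $24,189; SL = ⌊$130,011/4⌋ = $32,502 → take SL $32,502. Book value $122,309.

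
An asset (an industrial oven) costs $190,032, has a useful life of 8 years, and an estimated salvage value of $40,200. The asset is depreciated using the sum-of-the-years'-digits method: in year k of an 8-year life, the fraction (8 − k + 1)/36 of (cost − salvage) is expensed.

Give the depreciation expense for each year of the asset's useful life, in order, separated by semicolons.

$33,296; $29,134; $24,972; $20,810; $16,648; $12,486; $8,324; $4,162

Depreciable base = $190,032 − $40,200 = $149,832.
Sum of the years' digits = 8+7+6+5+4+3+2+1 = 36.
Year 1: $149,832 × 8/36 = $33,296. Book value $156,736.
Year 2: $149,832 × 7/36 = $29,134. Book value $127,602.
Year 3: $149,832 × 6/36 = $24,972. Book value $102,630.
Year 4: $149,832 × 5/36 = $20,810. Book value $81,820.
Year 5: $149,832 × 4/36 = $16,648. Book value $65,172.
Year 6: $149,832 × 3/36 = $12,486. Book value $52,686.
Year 7: $149,832 × 2/36 = $8,324. Book value $44,362.
Year 8: $149,832 × 1/36 = $4,162. Book value $40,200.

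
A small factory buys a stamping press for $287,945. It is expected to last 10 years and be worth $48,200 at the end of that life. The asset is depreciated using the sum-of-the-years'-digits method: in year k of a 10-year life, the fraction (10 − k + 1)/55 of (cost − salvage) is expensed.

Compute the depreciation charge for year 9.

Depreciable base = $287,945 − $48,200 = $239,745.
Sum of the years' digits = 10+9+8+7+6+5+4+3+2+1 = 55.
Year 1: $239,745 × 10/55 = $43,590. Book value $244,355.
Year 2: $239,745 × 9/55 = $39,231. Book value $205,124.
Year 3: $239,745 × 8/55 = $34,872. Book value $170,252.
Year 4: $239,745 × 7/55 = $30,513. Book value $139,739.
Year 5: $239,745 × 6/55 = $26,154. Book value $113,585.
Year 6: $239,745 × 5/55 = $21,795. Book value $91,790.
Year 7: $239,745 × 4/55 = $17,436. Book value $74,354.
Year 8: $239,745 × 3/55 = $13,077. Book value $61,277.
Year 9: $239,745 × 2/55 = $8,718. Book value $52,559.

$8,718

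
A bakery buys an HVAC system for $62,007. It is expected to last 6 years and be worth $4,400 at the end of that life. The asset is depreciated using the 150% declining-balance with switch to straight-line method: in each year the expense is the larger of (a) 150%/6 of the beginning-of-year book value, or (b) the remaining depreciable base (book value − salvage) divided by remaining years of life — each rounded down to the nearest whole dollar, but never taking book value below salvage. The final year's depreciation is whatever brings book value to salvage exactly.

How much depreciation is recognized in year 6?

$7,254

Depreciable base = $62,007 − $4,400 = $57,607.
Year 1: DB = ⌊$62,007 × 150%/6⌋ = $15,501; SL = ⌊$57,607/6⌋ = $9,601 → take DB $15,501. Book value $46,506.
Year 2: DB = ⌊$46,506 × 150%/6⌋ = $11,626; SL = ⌊$42,106/5⌋ = $8,421 → take DB $11,626. Book value $34,880.
Year 3: DB = ⌊$34,880 × 150%/6⌋ = $8,720; SL = ⌊$30,480/4⌋ = $7,620 → take DB $8,720. Book value $26,160.
Year 4: DB = ⌊$26,160 × 150%/6⌋ = $6,540; SL = ⌊$21,760/3⌋ = $7,253 → take SL $7,253. Book value $18,907.
Year 5: DB = ⌊$18,907 × 150%/6⌋ = $4,726; SL = ⌊$14,507/2⌋ = $7,253 → take SL $7,253. Book value $11,654.
Year 6 (final): $11,654 − $4,400 = $7,254. Book value $4,400.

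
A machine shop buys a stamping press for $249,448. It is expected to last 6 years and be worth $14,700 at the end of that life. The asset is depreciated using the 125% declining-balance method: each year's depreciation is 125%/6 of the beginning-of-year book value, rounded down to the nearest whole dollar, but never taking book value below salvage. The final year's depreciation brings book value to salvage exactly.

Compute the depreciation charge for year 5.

$20,413

Depreciable base = $249,448 − $14,700 = $234,748.
Year 1: ⌊$249,448 × 125%/6⌋ = $51,968. Book value $197,480.
Year 2: ⌊$197,480 × 125%/6⌋ = $41,141. Book value $156,339.
Year 3: ⌊$156,339 × 125%/6⌋ = $32,570. Book value $123,769.
Year 4: ⌊$123,769 × 125%/6⌋ = $25,785. Book value $97,984.
Year 5: ⌊$97,984 × 125%/6⌋ = $20,413. Book value $77,571.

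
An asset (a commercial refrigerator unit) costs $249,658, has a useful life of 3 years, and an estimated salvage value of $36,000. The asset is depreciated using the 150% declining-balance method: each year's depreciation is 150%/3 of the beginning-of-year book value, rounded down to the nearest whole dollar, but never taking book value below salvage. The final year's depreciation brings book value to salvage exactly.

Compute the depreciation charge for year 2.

Depreciable base = $249,658 − $36,000 = $213,658.
Year 1: ⌊$249,658 × 150%/3⌋ = $124,829. Book value $124,829.
Year 2: ⌊$124,829 × 150%/3⌋ = $62,414. Book value $62,415.

$62,414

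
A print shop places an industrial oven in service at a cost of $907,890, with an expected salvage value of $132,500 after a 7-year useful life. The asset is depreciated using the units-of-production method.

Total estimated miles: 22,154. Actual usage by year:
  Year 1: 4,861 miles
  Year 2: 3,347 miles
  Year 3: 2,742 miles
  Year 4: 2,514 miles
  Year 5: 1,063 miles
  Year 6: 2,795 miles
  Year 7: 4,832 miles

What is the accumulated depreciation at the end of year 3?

$383,250

Depreciable base = $907,890 − $132,500 = $775,390.
Rate = $775,390 / 22,154 miles = $35 per mile.
Year 1: 4,861 × $35 = $170,135. Book value $737,755.
Year 2: 3,347 × $35 = $117,145. Book value $620,610.
Year 3: 2,742 × $35 = $95,970. Book value $524,640.
Accumulated through year 3 = $907,890 − $524,640 = $383,250.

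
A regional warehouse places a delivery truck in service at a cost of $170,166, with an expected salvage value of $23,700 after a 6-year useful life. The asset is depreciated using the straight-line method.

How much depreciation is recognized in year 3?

Depreciable base = $170,166 − $23,700 = $146,466.
Annual expense = $146,466 / 6 = $24,411.

$24,411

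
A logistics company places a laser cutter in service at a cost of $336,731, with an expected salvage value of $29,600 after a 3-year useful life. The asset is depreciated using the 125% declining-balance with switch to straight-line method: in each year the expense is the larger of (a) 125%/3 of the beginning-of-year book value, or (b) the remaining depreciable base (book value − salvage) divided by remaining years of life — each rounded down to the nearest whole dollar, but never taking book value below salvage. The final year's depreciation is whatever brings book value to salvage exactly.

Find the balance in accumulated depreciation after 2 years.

Depreciable base = $336,731 − $29,600 = $307,131.
Year 1: DB = ⌊$336,731 × 125%/3⌋ = $140,304; SL = ⌊$307,131/3⌋ = $102,377 → take DB $140,304. Book value $196,427.
Year 2: DB = ⌊$196,427 × 125%/3⌋ = $81,844; SL = ⌊$166,827/2⌋ = $83,413 → take SL $83,413. Book value $113,014.
Accumulated through year 2 = $336,731 − $113,014 = $223,717.

$223,717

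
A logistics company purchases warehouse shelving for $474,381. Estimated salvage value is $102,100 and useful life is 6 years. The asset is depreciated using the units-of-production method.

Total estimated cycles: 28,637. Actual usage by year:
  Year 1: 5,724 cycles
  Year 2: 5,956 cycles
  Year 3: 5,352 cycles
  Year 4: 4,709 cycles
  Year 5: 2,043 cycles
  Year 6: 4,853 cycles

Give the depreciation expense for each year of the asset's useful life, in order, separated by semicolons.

$74,412; $77,428; $69,576; $61,217; $26,559; $63,089

Depreciable base = $474,381 − $102,100 = $372,281.
Rate = $372,281 / 28,637 cycles = $13 per cycle.
Year 1: 5,724 × $13 = $74,412. Book value $399,969.
Year 2: 5,956 × $13 = $77,428. Book value $322,541.
Year 3: 5,352 × $13 = $69,576. Book value $252,965.
Year 4: 4,709 × $13 = $61,217. Book value $191,748.
Year 5: 2,043 × $13 = $26,559. Book value $165,189.
Year 6: 4,853 × $13 = $63,089. Book value $102,100.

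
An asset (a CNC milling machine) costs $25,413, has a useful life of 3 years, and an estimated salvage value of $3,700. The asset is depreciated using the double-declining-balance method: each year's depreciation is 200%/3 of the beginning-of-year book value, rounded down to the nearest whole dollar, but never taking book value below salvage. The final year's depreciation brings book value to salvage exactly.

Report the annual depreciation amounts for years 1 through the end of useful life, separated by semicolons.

Depreciable base = $25,413 − $3,700 = $21,713.
Year 1: ⌊$25,413 × 200%/3⌋ = $16,942. Book value $8,471.
Year 2: ⌊$8,471 × 200%/3⌋ = $5,647, capped at $4,771. Book value $3,700.
Year 3 (final): $3,700 − $3,700 = $0. Book value $3,700.

$16,942; $4,771; $0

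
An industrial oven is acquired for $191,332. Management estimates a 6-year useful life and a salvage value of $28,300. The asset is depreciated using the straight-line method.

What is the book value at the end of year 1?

$164,160

Depreciable base = $191,332 − $28,300 = $163,032.
Annual expense = $163,032 / 6 = $27,172.
End of year 1: book value $164,160.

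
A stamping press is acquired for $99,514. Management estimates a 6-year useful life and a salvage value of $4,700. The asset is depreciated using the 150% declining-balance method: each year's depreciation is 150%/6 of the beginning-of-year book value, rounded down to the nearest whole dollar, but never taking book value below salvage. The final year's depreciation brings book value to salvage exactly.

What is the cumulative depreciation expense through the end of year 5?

Depreciable base = $99,514 − $4,700 = $94,814.
Year 1: ⌊$99,514 × 150%/6⌋ = $24,878. Book value $74,636.
Year 2: ⌊$74,636 × 150%/6⌋ = $18,659. Book value $55,977.
Year 3: ⌊$55,977 × 150%/6⌋ = $13,994. Book value $41,983.
Year 4: ⌊$41,983 × 150%/6⌋ = $10,495. Book value $31,488.
Year 5: ⌊$31,488 × 150%/6⌋ = $7,872. Book value $23,616.
Accumulated through year 5 = $99,514 − $23,616 = $75,898.

$75,898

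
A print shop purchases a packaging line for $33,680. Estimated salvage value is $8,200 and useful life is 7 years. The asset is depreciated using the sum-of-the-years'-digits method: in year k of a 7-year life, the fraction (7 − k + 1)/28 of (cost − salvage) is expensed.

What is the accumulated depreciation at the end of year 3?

Depreciable base = $33,680 − $8,200 = $25,480.
Sum of the years' digits = 7+6+5+4+3+2+1 = 28.
Year 1: $25,480 × 7/28 = $6,370. Book value $27,310.
Year 2: $25,480 × 6/28 = $5,460. Book value $21,850.
Year 3: $25,480 × 5/28 = $4,550. Book value $17,300.
Accumulated through year 3 = $33,680 − $17,300 = $16,380.

$16,380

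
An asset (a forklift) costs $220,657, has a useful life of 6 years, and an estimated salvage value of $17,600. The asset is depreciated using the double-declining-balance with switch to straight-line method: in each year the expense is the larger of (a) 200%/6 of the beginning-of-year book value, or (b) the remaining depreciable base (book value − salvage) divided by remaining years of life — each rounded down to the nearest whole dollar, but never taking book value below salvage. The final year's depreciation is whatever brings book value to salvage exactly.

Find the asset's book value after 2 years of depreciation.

$98,070

Depreciable base = $220,657 − $17,600 = $203,057.
Year 1: DB = ⌊$220,657 × 200%/6⌋ = $73,552; SL = ⌊$203,057/6⌋ = $33,842 → take DB $73,552. Book value $147,105.
Year 2: DB = ⌊$147,105 × 200%/6⌋ = $49,035; SL = ⌊$129,505/5⌋ = $25,901 → take DB $49,035. Book value $98,070.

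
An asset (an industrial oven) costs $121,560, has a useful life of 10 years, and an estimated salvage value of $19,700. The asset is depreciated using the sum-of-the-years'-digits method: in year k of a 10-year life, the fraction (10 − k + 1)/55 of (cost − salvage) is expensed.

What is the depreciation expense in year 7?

Depreciable base = $121,560 − $19,700 = $101,860.
Sum of the years' digits = 10+9+8+7+6+5+4+3+2+1 = 55.
Year 1: $101,860 × 10/55 = $18,520. Book value $103,040.
Year 2: $101,860 × 9/55 = $16,668. Book value $86,372.
Year 3: $101,860 × 8/55 = $14,816. Book value $71,556.
Year 4: $101,860 × 7/55 = $12,964. Book value $58,592.
Year 5: $101,860 × 6/55 = $11,112. Book value $47,480.
Year 6: $101,860 × 5/55 = $9,260. Book value $38,220.
Year 7: $101,860 × 4/55 = $7,408. Book value $30,812.

$7,408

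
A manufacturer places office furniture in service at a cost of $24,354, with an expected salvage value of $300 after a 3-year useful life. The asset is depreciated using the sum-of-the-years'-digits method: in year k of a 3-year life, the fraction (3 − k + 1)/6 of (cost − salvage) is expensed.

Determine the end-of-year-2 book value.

Depreciable base = $24,354 − $300 = $24,054.
Sum of the years' digits = 3+2+1 = 6.
Year 1: $24,054 × 3/6 = $12,027. Book value $12,327.
Year 2: $24,054 × 2/6 = $8,018. Book value $4,309.

$4,309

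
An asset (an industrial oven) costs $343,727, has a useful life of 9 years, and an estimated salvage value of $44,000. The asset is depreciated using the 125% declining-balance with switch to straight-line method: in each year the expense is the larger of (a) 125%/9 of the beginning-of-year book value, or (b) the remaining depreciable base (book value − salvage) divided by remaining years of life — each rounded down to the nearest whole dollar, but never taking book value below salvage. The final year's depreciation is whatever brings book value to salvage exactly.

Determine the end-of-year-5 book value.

Depreciable base = $343,727 − $44,000 = $299,727.
Year 1: DB = ⌊$343,727 × 125%/9⌋ = $47,739; SL = ⌊$299,727/9⌋ = $33,303 → take DB $47,739. Book value $295,988.
Year 2: DB = ⌊$295,988 × 125%/9⌋ = $41,109; SL = ⌊$251,988/8⌋ = $31,498 → take DB $41,109. Book value $254,879.
Year 3: DB = ⌊$254,879 × 125%/9⌋ = $35,399; SL = ⌊$210,879/7⌋ = $30,125 → take DB $35,399. Book value $219,480.
Year 4: DB = ⌊$219,480 × 125%/9⌋ = $30,483; SL = ⌊$175,480/6⌋ = $29,246 → take DB $30,483. Book value $188,997.
Year 5: DB = ⌊$188,997 × 125%/9⌋ = $26,249; SL = ⌊$144,997/5⌋ = $28,999 → take SL $28,999. Book value $159,998.

$159,998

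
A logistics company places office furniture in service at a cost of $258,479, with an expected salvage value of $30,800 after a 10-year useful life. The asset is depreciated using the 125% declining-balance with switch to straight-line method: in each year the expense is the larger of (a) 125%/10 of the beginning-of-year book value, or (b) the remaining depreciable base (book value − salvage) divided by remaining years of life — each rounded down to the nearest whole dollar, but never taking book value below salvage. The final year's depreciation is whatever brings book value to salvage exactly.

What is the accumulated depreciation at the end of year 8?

$187,439

Depreciable base = $258,479 − $30,800 = $227,679.
Year 1: DB = ⌊$258,479 × 125%/10⌋ = $32,309; SL = ⌊$227,679/10⌋ = $22,767 → take DB $32,309. Book value $226,170.
Year 2: DB = ⌊$226,170 × 125%/10⌋ = $28,271; SL = ⌊$195,370/9⌋ = $21,707 → take DB $28,271. Book value $197,899.
Year 3: DB = ⌊$197,899 × 125%/10⌋ = $24,737; SL = ⌊$167,099/8⌋ = $20,887 → take DB $24,737. Book value $173,162.
Year 4: DB = ⌊$173,162 × 125%/10⌋ = $21,645; SL = ⌊$142,362/7⌋ = $20,337 → take DB $21,645. Book value $151,517.
Year 5: DB = ⌊$151,517 × 125%/10⌋ = $18,939; SL = ⌊$120,717/6⌋ = $20,119 → take SL $20,119. Book value $131,398.
Year 6: DB = ⌊$131,398 × 125%/10⌋ = $16,424; SL = ⌊$100,598/5⌋ = $20,119 → take SL $20,119. Book value $111,279.
Year 7: DB = ⌊$111,279 × 125%/10⌋ = $13,909; SL = ⌊$80,479/4⌋ = $20,119 → take SL $20,119. Book value $91,160.
Year 8: DB = ⌊$91,160 × 125%/10⌋ = $11,395; SL = ⌊$60,360/3⌋ = $20,120 → take SL $20,120. Book value $71,040.
Accumulated through year 8 = $258,479 − $71,040 = $187,439.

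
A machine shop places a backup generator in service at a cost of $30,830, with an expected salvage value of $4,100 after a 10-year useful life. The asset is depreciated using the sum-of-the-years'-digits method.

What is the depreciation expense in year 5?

$2,916

Depreciable base = $30,830 − $4,100 = $26,730.
Sum of the years' digits = 10+9+8+7+6+5+4+3+2+1 = 55.
Year 1: $26,730 × 10/55 = $4,860. Book value $25,970.
Year 2: $26,730 × 9/55 = $4,374. Book value $21,596.
Year 3: $26,730 × 8/55 = $3,888. Book value $17,708.
Year 4: $26,730 × 7/55 = $3,402. Book value $14,306.
Year 5: $26,730 × 6/55 = $2,916. Book value $11,390.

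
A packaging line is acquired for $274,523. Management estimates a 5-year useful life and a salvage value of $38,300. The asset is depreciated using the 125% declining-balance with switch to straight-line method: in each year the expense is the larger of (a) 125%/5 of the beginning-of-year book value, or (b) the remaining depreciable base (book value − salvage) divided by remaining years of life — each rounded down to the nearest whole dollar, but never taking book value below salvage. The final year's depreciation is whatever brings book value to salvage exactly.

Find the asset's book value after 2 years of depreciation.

$154,420

Depreciable base = $274,523 − $38,300 = $236,223.
Year 1: DB = ⌊$274,523 × 125%/5⌋ = $68,630; SL = ⌊$236,223/5⌋ = $47,244 → take DB $68,630. Book value $205,893.
Year 2: DB = ⌊$205,893 × 125%/5⌋ = $51,473; SL = ⌊$167,593/4⌋ = $41,898 → take DB $51,473. Book value $154,420.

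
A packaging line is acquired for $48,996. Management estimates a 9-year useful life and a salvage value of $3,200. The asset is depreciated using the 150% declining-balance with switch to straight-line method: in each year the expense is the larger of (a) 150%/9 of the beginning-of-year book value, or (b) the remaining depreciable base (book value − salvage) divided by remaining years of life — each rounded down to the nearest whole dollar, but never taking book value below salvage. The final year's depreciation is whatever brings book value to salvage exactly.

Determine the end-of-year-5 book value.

Depreciable base = $48,996 − $3,200 = $45,796.
Year 1: DB = ⌊$48,996 × 150%/9⌋ = $8,166; SL = ⌊$45,796/9⌋ = $5,088 → take DB $8,166. Book value $40,830.
Year 2: DB = ⌊$40,830 × 150%/9⌋ = $6,805; SL = ⌊$37,630/8⌋ = $4,703 → take DB $6,805. Book value $34,025.
Year 3: DB = ⌊$34,025 × 150%/9⌋ = $5,670; SL = ⌊$30,825/7⌋ = $4,403 → take DB $5,670. Book value $28,355.
Year 4: DB = ⌊$28,355 × 150%/9⌋ = $4,725; SL = ⌊$25,155/6⌋ = $4,192 → take DB $4,725. Book value $23,630.
Year 5: DB = ⌊$23,630 × 150%/9⌋ = $3,938; SL = ⌊$20,430/5⌋ = $4,086 → take SL $4,086. Book value $19,544.

$19,544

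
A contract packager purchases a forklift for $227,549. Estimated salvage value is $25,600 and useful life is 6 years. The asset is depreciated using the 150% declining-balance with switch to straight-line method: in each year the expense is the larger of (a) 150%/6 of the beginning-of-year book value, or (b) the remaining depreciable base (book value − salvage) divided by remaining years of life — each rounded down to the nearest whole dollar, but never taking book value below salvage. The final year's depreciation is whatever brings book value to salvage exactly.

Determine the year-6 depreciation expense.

Depreciable base = $227,549 − $25,600 = $201,949.
Year 1: DB = ⌊$227,549 × 150%/6⌋ = $56,887; SL = ⌊$201,949/6⌋ = $33,658 → take DB $56,887. Book value $170,662.
Year 2: DB = ⌊$170,662 × 150%/6⌋ = $42,665; SL = ⌊$145,062/5⌋ = $29,012 → take DB $42,665. Book value $127,997.
Year 3: DB = ⌊$127,997 × 150%/6⌋ = $31,999; SL = ⌊$102,397/4⌋ = $25,599 → take DB $31,999. Book value $95,998.
Year 4: DB = ⌊$95,998 × 150%/6⌋ = $23,999; SL = ⌊$70,398/3⌋ = $23,466 → take DB $23,999. Book value $71,999.
Year 5: DB = ⌊$71,999 × 150%/6⌋ = $17,999; SL = ⌊$46,399/2⌋ = $23,199 → take SL $23,199. Book value $48,800.
Year 6 (final): $48,800 − $25,600 = $23,200. Book value $25,600.

$23,200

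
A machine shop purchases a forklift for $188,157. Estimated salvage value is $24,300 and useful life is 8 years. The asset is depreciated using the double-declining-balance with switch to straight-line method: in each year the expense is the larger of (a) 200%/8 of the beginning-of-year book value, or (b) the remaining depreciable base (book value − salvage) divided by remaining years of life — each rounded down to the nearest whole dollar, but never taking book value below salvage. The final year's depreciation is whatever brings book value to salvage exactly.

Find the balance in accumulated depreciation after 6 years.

$154,668

Depreciable base = $188,157 − $24,300 = $163,857.
Year 1: DB = ⌊$188,157 × 200%/8⌋ = $47,039; SL = ⌊$163,857/8⌋ = $20,482 → take DB $47,039. Book value $141,118.
Year 2: DB = ⌊$141,118 × 200%/8⌋ = $35,279; SL = ⌊$116,818/7⌋ = $16,688 → take DB $35,279. Book value $105,839.
Year 3: DB = ⌊$105,839 × 200%/8⌋ = $26,459; SL = ⌊$81,539/6⌋ = $13,589 → take DB $26,459. Book value $79,380.
Year 4: DB = ⌊$79,380 × 200%/8⌋ = $19,845; SL = ⌊$55,080/5⌋ = $11,016 → take DB $19,845. Book value $59,535.
Year 5: DB = ⌊$59,535 × 200%/8⌋ = $14,883; SL = ⌊$35,235/4⌋ = $8,808 → take DB $14,883. Book value $44,652.
Year 6: DB = ⌊$44,652 × 200%/8⌋ = $11,163; SL = ⌊$20,352/3⌋ = $6,784 → take DB $11,163. Book value $33,489.
Accumulated through year 6 = $188,157 − $33,489 = $154,668.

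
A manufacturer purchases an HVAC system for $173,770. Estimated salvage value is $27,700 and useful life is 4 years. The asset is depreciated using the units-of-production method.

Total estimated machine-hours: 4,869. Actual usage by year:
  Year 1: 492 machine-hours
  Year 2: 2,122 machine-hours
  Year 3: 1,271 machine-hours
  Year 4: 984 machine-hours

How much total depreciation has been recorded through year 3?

Depreciable base = $173,770 − $27,700 = $146,070.
Rate = $146,070 / 4,869 machine-hours = $30 per machine-hour.
Year 1: 492 × $30 = $14,760. Book value $159,010.
Year 2: 2,122 × $30 = $63,660. Book value $95,350.
Year 3: 1,271 × $30 = $38,130. Book value $57,220.
Accumulated through year 3 = $173,770 − $57,220 = $116,550.

$116,550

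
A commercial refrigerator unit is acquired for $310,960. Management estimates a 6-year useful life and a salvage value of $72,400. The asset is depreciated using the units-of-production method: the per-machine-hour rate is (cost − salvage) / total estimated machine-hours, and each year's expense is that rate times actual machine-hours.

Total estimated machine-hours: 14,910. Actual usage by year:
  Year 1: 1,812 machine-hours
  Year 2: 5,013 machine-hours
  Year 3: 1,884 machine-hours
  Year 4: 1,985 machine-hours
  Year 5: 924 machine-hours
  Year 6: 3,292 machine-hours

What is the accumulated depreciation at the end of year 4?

Depreciable base = $310,960 − $72,400 = $238,560.
Rate = $238,560 / 14,910 machine-hours = $16 per machine-hour.
Year 1: 1,812 × $16 = $28,992. Book value $281,968.
Year 2: 5,013 × $16 = $80,208. Book value $201,760.
Year 3: 1,884 × $16 = $30,144. Book value $171,616.
Year 4: 1,985 × $16 = $31,760. Book value $139,856.
Accumulated through year 4 = $310,960 − $139,856 = $171,104.

$171,104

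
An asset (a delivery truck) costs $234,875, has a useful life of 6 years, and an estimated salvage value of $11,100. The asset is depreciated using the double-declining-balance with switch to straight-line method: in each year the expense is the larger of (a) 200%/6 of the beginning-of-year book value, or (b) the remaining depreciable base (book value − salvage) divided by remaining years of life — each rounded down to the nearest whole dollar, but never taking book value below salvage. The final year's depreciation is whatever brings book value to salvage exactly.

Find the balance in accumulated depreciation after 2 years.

$130,485

Depreciable base = $234,875 − $11,100 = $223,775.
Year 1: DB = ⌊$234,875 × 200%/6⌋ = $78,291; SL = ⌊$223,775/6⌋ = $37,295 → take DB $78,291. Book value $156,584.
Year 2: DB = ⌊$156,584 × 200%/6⌋ = $52,194; SL = ⌊$145,484/5⌋ = $29,096 → take DB $52,194. Book value $104,390.
Accumulated through year 2 = $234,875 − $104,390 = $130,485.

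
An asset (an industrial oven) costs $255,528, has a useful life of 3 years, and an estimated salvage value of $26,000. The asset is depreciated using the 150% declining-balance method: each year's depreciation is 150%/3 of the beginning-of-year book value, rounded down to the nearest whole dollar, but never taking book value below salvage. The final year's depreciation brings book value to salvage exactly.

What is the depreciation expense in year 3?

Depreciable base = $255,528 − $26,000 = $229,528.
Year 1: ⌊$255,528 × 150%/3⌋ = $127,764. Book value $127,764.
Year 2: ⌊$127,764 × 150%/3⌋ = $63,882. Book value $63,882.
Year 3 (final): $63,882 − $26,000 = $37,882. Book value $26,000.

$37,882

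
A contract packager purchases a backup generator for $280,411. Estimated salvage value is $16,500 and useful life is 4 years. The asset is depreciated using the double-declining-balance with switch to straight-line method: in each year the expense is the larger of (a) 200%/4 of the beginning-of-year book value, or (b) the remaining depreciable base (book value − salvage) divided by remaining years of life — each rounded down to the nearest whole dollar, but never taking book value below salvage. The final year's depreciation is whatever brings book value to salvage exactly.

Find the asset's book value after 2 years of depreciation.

Depreciable base = $280,411 − $16,500 = $263,911.
Year 1: DB = ⌊$280,411 × 200%/4⌋ = $140,205; SL = ⌊$263,911/4⌋ = $65,977 → take DB $140,205. Book value $140,206.
Year 2: DB = ⌊$140,206 × 200%/4⌋ = $70,103; SL = ⌊$123,706/3⌋ = $41,235 → take DB $70,103. Book value $70,103.

$70,103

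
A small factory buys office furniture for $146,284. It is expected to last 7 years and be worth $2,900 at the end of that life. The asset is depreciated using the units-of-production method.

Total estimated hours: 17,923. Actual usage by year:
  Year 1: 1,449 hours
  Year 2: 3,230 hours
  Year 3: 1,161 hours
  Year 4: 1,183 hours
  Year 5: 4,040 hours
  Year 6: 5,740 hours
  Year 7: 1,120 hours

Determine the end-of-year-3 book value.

Depreciable base = $146,284 − $2,900 = $143,384.
Rate = $143,384 / 17,923 hours = $8 per hour.
Year 1: 1,449 × $8 = $11,592. Book value $134,692.
Year 2: 3,230 × $8 = $25,840. Book value $108,852.
Year 3: 1,161 × $8 = $9,288. Book value $99,564.

$99,564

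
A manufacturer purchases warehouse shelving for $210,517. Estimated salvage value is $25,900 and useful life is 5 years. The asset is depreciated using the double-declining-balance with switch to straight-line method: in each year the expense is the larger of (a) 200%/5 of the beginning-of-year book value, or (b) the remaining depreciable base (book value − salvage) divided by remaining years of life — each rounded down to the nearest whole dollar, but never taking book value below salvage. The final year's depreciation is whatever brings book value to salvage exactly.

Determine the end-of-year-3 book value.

$45,473

Depreciable base = $210,517 − $25,900 = $184,617.
Year 1: DB = ⌊$210,517 × 200%/5⌋ = $84,206; SL = ⌊$184,617/5⌋ = $36,923 → take DB $84,206. Book value $126,311.
Year 2: DB = ⌊$126,311 × 200%/5⌋ = $50,524; SL = ⌊$100,411/4⌋ = $25,102 → take DB $50,524. Book value $75,787.
Year 3: DB = ⌊$75,787 × 200%/5⌋ = $30,314; SL = ⌊$49,887/3⌋ = $16,629 → take DB $30,314. Book value $45,473.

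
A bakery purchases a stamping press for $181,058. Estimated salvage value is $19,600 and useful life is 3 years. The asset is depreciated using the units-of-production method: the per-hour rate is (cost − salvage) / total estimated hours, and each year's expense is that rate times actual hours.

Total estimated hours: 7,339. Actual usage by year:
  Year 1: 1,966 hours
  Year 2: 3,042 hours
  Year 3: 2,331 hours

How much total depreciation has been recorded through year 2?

Depreciable base = $181,058 − $19,600 = $161,458.
Rate = $161,458 / 7,339 hours = $22 per hour.
Year 1: 1,966 × $22 = $43,252. Book value $137,806.
Year 2: 3,042 × $22 = $66,924. Book value $70,882.
Accumulated through year 2 = $181,058 − $70,882 = $110,176.

$110,176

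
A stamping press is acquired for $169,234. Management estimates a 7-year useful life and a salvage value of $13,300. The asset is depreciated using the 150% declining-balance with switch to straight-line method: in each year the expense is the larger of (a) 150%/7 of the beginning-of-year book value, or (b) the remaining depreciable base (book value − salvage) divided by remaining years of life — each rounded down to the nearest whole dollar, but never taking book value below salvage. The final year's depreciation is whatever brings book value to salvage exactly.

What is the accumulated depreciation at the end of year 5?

$121,800

Depreciable base = $169,234 − $13,300 = $155,934.
Year 1: DB = ⌊$169,234 × 150%/7⌋ = $36,264; SL = ⌊$155,934/7⌋ = $22,276 → take DB $36,264. Book value $132,970.
Year 2: DB = ⌊$132,970 × 150%/7⌋ = $28,493; SL = ⌊$119,670/6⌋ = $19,945 → take DB $28,493. Book value $104,477.
Year 3: DB = ⌊$104,477 × 150%/7⌋ = $22,387; SL = ⌊$91,177/5⌋ = $18,235 → take DB $22,387. Book value $82,090.
Year 4: DB = ⌊$82,090 × 150%/7⌋ = $17,590; SL = ⌊$68,790/4⌋ = $17,197 → take DB $17,590. Book value $64,500.
Year 5: DB = ⌊$64,500 × 150%/7⌋ = $13,821; SL = ⌊$51,200/3⌋ = $17,066 → take SL $17,066. Book value $47,434.
Accumulated through year 5 = $169,234 − $47,434 = $121,800.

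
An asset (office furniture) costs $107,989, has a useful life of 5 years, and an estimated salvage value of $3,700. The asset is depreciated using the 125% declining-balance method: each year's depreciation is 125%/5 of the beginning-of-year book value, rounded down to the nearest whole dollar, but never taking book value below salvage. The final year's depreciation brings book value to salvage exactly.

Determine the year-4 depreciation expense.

$11,389

Depreciable base = $107,989 − $3,700 = $104,289.
Year 1: ⌊$107,989 × 125%/5⌋ = $26,997. Book value $80,992.
Year 2: ⌊$80,992 × 125%/5⌋ = $20,248. Book value $60,744.
Year 3: ⌊$60,744 × 125%/5⌋ = $15,186. Book value $45,558.
Year 4: ⌊$45,558 × 125%/5⌋ = $11,389. Book value $34,169.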